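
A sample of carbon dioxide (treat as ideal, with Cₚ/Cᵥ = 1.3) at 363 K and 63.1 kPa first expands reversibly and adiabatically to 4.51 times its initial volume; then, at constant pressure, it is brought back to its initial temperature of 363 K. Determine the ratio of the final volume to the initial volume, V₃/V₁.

V₃/V₁ ≈ 7.09

Adiabatic step: V₂/V₁ = 4.51; T₂ = T₁·(1/4.51)^(0.3) = 231 K.
Isobaric step: V₃/V₂ = T₃/T₂ = 363/231.
V₃/V₁ = (V₂/V₁)(V₃/V₂) = 4.51 × (363/231) = 7.086.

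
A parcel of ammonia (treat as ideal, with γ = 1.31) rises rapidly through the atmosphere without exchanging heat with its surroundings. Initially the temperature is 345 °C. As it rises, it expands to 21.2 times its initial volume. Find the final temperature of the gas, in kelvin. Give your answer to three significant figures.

T₂ ≈ 240 K

Adiabatic: T₁V₁^(γ−1) = T₂V₂^(γ−1) ⇒ T₂ = T₁ (V₁/V₂)^(γ−1).
T₁ = 345 °C = 618.1 K.
T₂ = 618.1 × (1/21.2)^(0.31) = 239.8 K.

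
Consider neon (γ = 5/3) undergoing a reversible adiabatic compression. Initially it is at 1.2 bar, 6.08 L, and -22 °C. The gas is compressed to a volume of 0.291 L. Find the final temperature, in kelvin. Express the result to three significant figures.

Adiabatic: T₁V₁^(γ−1) = T₂V₂^(γ−1) ⇒ T₂ = T₁ (V₁/V₂)^(γ−1).
T₁ = -22 °C = 251.1 K.
T₂ = 251.1 × (6.08/0.291)^(2/3) = 1905 K.

T₂ ≈ 1910 K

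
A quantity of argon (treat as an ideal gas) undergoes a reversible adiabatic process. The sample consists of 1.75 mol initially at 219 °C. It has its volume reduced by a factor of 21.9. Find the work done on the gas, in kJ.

For a reversible adiabat TV^(γ−1) is constant, so T₂ = T₁ (V₁/V₂)^(γ−1).
γ = 5/3 for a monatomic ideal gas, so γ−1 = 2/3.
T₁ = 219 °C = 492.1 K.
T₂ = 492.1 × 21.9^(2/3) = 3852 K.
Q = 0, so ΔU = W_on_gas = nCᵥΔT with Cᵥ = R/(γ−1) = 12.47 J/(mol·K).
ΔU = 1.75 × 12.47 × (3852 − 492.1) = 73330 J.

W ≈ 73.3 kJ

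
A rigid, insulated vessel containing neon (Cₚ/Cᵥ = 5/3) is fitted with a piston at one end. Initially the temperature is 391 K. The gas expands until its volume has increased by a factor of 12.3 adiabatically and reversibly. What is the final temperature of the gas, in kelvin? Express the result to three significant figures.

T₂ ≈ 73.4 K

For a reversible adiabat TV^(γ−1) is constant, so T₂ = T₁ (V₁/V₂)^(γ−1).
T₂ = 391 × (1/12.3)^(2/3) = 73.38 K.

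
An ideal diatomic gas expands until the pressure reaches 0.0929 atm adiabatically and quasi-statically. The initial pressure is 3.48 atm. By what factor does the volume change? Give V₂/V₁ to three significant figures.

V₂/V₁ ≈ 13.3

From PV^γ = const, V₂/V₁ = (P₁/P₂)^(1/γ).
For a diatomic ideal gas γ = 7/5.
V₂/V₁ = (3.48/0.0929)^(5/7) = 13.3.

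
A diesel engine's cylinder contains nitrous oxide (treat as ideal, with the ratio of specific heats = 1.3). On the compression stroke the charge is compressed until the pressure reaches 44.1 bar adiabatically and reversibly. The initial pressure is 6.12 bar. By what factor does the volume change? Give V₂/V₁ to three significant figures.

From PV^γ = const, V₂/V₁ = (P₁/P₂)^(1/γ).
V₂/V₁ = (6.12/44.1)^(0.769) = 0.2189.

V₂/V₁ ≈ 0.219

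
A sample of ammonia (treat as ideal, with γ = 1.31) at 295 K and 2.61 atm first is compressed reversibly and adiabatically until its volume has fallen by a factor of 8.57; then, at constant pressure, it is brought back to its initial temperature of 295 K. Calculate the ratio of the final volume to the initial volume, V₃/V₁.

V₃/V₁ ≈ 0.0600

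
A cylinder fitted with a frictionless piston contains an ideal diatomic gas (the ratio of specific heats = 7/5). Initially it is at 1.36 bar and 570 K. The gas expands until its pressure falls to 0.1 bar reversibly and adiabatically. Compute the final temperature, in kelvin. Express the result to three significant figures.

Along an adiabat T P^((1−γ)/γ) is constant, so T₂ = T₁ (P₂/P₁)^((γ−1)/γ).
T₂ = 570 × (0.1/1.36)^(2/7) = 270.4 K.

T₂ ≈ 270 K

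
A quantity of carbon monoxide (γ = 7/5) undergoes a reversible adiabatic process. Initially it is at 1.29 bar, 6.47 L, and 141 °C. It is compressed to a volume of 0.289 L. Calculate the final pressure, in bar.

P₂ ≈ 100 bar

Since PV^γ is constant along a reversible adiabat, P₂ = P₁ (V₁/V₂)^γ.
P₂ = 1.29 × (6.47/0.289)^(7/5) = 100.1 bar.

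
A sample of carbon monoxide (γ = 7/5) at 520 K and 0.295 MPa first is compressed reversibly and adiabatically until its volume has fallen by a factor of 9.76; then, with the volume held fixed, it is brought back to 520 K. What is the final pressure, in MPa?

Adiabatic step (PV^γ = const): P₂ = 0.295×9.76^(7/5) = 7.162 MPa; T₂ = 520×9.76^(2/5) = 1294 K.
Isochoric: P₃ = P₂(T₃/T₂) = 7.162 × (520/1294) = 2.879 MPa.

P₃ ≈ 2.88 MPa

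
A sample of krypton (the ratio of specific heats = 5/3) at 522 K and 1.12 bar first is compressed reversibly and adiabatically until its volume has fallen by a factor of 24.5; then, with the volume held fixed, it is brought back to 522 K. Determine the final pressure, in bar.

P₃ ≈ 27.4 bar

Adiabatic step (PV^γ = const): P₂ = 1.12×24.5^(5/3) = 231.5 bar; T₂ = 522×24.5^(2/3) = 4403 K.
Isochoric: P₃ = P₂(T₃/T₂) = 231.5 × (522/4403) = 27.44 bar.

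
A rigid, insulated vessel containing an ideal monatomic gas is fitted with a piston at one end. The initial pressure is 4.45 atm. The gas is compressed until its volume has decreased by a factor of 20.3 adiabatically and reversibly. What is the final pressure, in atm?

P₂ ≈ 672 atm

Since PV^γ is constant along a reversible adiabat, P₂ = P₁ (V₁/V₂)^γ.
For a monatomic ideal gas γ = 5/3.
P₂ = 4.45 × 20.3^(5/3) = 672.2 atm.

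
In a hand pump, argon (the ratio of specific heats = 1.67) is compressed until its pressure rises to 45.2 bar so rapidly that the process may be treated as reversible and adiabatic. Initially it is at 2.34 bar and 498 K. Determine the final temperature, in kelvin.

Along an adiabat T P^((1−γ)/γ) is constant, so T₂ = T₁ (P₂/P₁)^((γ−1)/γ).
T₂ = 498 × (45.2/2.34)^(0.401) = 1634 K.

T₂ ≈ 1630 K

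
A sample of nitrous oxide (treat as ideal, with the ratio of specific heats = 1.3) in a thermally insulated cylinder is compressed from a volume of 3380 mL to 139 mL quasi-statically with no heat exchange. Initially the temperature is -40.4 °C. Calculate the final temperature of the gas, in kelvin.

Adiabatic: T₁V₁^(γ−1) = T₂V₂^(γ−1) ⇒ T₂ = T₁ (V₁/V₂)^(γ−1).
T₁ = -40.4 °C = 232.7 K.
T₂ = 232.7 × (3380/139)^(0.3) = 606.3 K.

T₂ ≈ 606 K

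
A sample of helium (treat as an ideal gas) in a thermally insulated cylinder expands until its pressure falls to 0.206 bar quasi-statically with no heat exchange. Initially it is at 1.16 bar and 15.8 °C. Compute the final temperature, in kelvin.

Adiabatic: T₂/T₁ = (P₂/P₁)^((γ−1)/γ).
For a monatomic ideal gas γ = 5/3, so (γ−1)/γ = 2/5.
T₁ = 15.8 °C = 288.9 K.
T₂ = 288.9 × (0.206/1.16)^(2/5) = 144.7 K.

T₂ ≈ 145 K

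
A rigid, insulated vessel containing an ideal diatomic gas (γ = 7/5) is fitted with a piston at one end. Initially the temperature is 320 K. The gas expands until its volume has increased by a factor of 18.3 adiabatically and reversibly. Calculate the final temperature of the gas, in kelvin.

T₂ ≈ 100 K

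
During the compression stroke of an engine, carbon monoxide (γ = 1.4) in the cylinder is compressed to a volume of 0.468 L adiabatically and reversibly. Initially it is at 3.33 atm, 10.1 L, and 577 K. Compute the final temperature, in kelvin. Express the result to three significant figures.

Adiabatic: T₁V₁^(γ−1) = T₂V₂^(γ−1) ⇒ T₂ = T₁ (V₁/V₂)^(γ−1).
T₂ = 577 × (10.1/0.468)^(0.4) = 1972 K.

T₂ ≈ 1970 K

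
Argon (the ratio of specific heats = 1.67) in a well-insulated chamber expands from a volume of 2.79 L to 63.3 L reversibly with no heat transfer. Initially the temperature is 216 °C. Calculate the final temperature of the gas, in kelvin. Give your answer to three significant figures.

T₂ ≈ 60.4 K

Adiabatic: T₁V₁^(γ−1) = T₂V₂^(γ−1) ⇒ T₂ = T₁ (V₁/V₂)^(γ−1).
T₁ = 216 °C = 489.1 K.
T₂ = 489.1 × (2.79/63.3)^(0.67) = 60.4 K.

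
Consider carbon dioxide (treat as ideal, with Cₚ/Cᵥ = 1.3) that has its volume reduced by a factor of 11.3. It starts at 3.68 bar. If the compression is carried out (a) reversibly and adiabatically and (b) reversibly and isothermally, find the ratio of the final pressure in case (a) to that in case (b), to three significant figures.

P_adiabatic / P_isothermal ≈ 2.07

Isothermal: P_b = P₁(V₁/V₂) = 3.68×11.3.
Adiabatic: P_a = P₁(V₁/V₂)^γ = 3.68×11.3^(1.3).
P_a/P_b = (V₁/V₂)^(γ−1) = 11.3^(0.3) = 2.07.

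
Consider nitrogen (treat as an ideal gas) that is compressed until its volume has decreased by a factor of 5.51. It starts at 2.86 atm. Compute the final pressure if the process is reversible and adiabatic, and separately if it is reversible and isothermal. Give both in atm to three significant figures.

For a diatomic ideal gas γ = 7/5.
Isothermal: P₂ = P₁(V₁/V₂) = 2.86×5.51 = 15.76 atm.
Adiabatic: P₂ = P₁(V₁/V₂)^γ = 2.86×5.51^(7/5) = 31.19 atm.

adiabatic: 31.2 atm; isothermal: 15.8 atm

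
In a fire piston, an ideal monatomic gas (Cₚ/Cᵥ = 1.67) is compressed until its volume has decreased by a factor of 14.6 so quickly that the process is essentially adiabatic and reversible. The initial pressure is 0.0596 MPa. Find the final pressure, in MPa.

Since PV^γ is constant along a reversible adiabat, P₂ = P₁ (V₁/V₂)^γ.
P₂ = 0.0596 × 14.6^(1.67) = 5.245 MPa.

P₂ ≈ 5.24 MPa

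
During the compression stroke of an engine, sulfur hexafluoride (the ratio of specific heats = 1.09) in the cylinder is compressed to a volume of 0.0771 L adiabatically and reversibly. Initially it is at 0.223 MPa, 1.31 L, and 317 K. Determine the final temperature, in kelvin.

For a reversible adiabat TV^(γ−1) is constant, so T₂ = T₁ (V₁/V₂)^(γ−1).
T₂ = 317 × (1.31/0.0771)^(0.09) = 409.1 K.

T₂ ≈ 409 K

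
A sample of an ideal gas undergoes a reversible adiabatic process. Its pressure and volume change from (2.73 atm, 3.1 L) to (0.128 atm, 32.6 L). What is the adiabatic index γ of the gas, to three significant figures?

γ ≈ 1.30

PV^γ = const ⇒ γ = ln(P₂/P₁) / ln(V₁/V₂).
γ = ln(0.128/2.73) / ln(3.1/32.6) = 1.301.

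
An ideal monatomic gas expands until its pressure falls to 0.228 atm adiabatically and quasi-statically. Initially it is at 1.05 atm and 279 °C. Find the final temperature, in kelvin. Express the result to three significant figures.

T₂ ≈ 300 K

Adiabatic: T₂/T₁ = (P₂/P₁)^((γ−1)/γ).
For a monatomic ideal gas γ = 5/3, so (γ−1)/γ = 2/5.
T₁ = 279 °C = 552.1 K.
T₂ = 552.1 × (0.228/1.05)^(2/5) = 299.7 K.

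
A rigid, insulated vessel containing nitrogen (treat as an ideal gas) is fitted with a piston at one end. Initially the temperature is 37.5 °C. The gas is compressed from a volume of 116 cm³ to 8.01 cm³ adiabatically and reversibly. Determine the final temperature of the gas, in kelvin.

For a reversible adiabat TV^(γ−1) is constant, so T₂ = T₁ (V₁/V₂)^(γ−1).
For a diatomic ideal gas γ = 7/5, so γ−1 = 2/5.
T₁ = 37.5 °C = 310.6 K.
T₂ = 310.6 × (116/8.01)^(2/5) = 904.9 K.

T₂ ≈ 905 K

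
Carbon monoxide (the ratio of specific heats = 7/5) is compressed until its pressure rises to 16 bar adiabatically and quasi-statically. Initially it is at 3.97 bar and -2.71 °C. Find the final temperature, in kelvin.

T₂ ≈ 403 K

Along an adiabat T P^((1−γ)/γ) is constant, so T₂ = T₁ (P₂/P₁)^((γ−1)/γ).
T₁ = -2.71 °C = 270.4 K.
T₂ = 270.4 × (16/3.97)^(2/7) = 402.7 K.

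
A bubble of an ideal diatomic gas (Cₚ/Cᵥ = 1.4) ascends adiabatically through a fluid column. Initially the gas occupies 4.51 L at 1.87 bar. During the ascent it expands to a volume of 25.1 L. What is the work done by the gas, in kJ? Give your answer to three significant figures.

P₂ = P₁(V₁/V₂)^γ = 1.87×(4.51/25.1)^(1.4) = 0.1691 bar.
For a reversible adiabat, W_by_gas = (P₁V₁ − P₂V₂)/(γ−1).
W_by = (187000×0.00451 − 16910×0.0251) / (0.4) = 1047 J.

W ≈ 1.05 kJ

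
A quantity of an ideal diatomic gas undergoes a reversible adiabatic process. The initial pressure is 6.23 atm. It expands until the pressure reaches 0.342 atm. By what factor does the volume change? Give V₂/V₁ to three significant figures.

V₂/V₁ ≈ 7.95

From PV^γ = const, V₂/V₁ = (P₁/P₂)^(1/γ).
For a diatomic ideal gas γ = 7/5.
V₂/V₁ = (6.23/0.342)^(5/7) = 7.949.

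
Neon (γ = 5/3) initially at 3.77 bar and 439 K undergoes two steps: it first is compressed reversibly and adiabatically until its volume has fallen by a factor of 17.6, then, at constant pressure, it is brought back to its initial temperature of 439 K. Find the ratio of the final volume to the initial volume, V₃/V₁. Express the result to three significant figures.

Adiabatic step: V₂/V₁ = 0.05682; T₂ = T₁·17.6^(2/3) = 2970 K.
Isobaric step: V₃/V₂ = T₃/T₂ = 439/2970.
V₃/V₁ = (V₂/V₁)(V₃/V₂) = 0.05682 × (439/2970) = 0.008397.

V₃/V₁ ≈ 0.00840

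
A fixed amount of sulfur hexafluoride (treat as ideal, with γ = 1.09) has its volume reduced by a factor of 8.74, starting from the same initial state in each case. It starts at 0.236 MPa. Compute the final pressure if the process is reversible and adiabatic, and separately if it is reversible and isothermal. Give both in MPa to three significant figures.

Isothermal: P₂ = P₁(V₁/V₂) = 0.236×8.74 = 2.063 MPa.
Adiabatic: P₂ = P₁(V₁/V₂)^γ = 0.236×8.74^(1.09) = 2.507 MPa.

adiabatic: 2.51 MPa; isothermal: 2.06 MPa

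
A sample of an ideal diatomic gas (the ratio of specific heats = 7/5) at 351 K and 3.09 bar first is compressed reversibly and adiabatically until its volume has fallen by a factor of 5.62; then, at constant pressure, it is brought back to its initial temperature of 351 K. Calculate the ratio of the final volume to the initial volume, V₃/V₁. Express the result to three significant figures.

Adiabatic step: V₂/V₁ = 0.1779; T₂ = T₁·5.62^(2/5) = 700.2 K.
Isobaric step: V₃/V₂ = T₃/T₂ = 351/700.2.
V₃/V₁ = (V₂/V₁)(V₃/V₂) = 0.1779 × (351/700.2) = 0.0892.

V₃/V₁ ≈ 0.0892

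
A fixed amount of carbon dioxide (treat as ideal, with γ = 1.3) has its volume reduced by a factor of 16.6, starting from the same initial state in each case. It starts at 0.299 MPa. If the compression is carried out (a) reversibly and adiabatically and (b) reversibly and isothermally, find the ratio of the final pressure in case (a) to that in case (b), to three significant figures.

Isothermal: P_b = P₁(V₁/V₂) = 0.299×16.6.
Adiabatic: P_a = P₁(V₁/V₂)^γ = 0.299×16.6^(1.3).
P_a/P_b = (V₁/V₂)^(γ−1) = 16.6^(0.3) = 2.323.

P_adiabatic / P_isothermal ≈ 2.32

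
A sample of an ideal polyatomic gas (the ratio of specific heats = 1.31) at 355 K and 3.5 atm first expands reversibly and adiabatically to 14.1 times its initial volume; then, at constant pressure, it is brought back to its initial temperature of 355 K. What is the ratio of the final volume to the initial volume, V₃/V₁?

V₃/V₁ ≈ 32.0

Adiabatic step: V₂/V₁ = 14.1; T₂ = T₁·(1/14.1)^(0.31) = 156.3 K.
Isobaric step: V₃/V₂ = T₃/T₂ = 355/156.3.
V₃/V₁ = (V₂/V₁)(V₃/V₂) = 14.1 × (355/156.3) = 32.02.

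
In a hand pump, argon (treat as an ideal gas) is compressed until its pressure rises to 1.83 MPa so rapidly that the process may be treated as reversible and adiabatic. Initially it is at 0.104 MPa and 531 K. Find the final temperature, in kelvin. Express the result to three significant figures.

Along an adiabat T P^((1−γ)/γ) is constant, so T₂ = T₁ (P₂/P₁)^((γ−1)/γ).
For a monatomic ideal gas γ = 5/3, so (γ−1)/γ = 2/5.
T₂ = 531 × (1.83/0.104)^(2/5) = 1672 K.

T₂ ≈ 1670 K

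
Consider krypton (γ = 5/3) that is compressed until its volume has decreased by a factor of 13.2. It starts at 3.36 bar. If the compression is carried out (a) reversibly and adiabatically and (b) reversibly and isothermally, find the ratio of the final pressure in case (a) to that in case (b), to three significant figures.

P_adiabatic / P_isothermal ≈ 5.59

Isothermal: P_b = P₁(V₁/V₂) = 3.36×13.2.
Adiabatic: P_a = P₁(V₁/V₂)^γ = 3.36×13.2^(5/3).
P_a/P_b = (V₁/V₂)^(γ−1) = 13.2^(2/3) = 5.585.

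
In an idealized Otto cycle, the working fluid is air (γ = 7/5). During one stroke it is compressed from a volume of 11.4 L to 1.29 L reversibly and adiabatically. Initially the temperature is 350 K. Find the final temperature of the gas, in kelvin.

T₂ ≈ 837 K

Adiabatic: T₁V₁^(γ−1) = T₂V₂^(γ−1) ⇒ T₂ = T₁ (V₁/V₂)^(γ−1).
T₂ = 350 × (11.4/1.29)^(2/5) = 836.7 K.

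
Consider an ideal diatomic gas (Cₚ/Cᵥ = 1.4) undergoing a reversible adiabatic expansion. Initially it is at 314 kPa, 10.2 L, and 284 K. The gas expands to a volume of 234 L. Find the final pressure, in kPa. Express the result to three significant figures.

P₂ ≈ 3.91 kPa

Adiabatic: P₁V₁^γ = P₂V₂^γ ⇒ P₂ = P₁ (V₁/V₂)^γ.
P₂ = 314 × (10.2/234)^(1.4) = 3.909 kPa.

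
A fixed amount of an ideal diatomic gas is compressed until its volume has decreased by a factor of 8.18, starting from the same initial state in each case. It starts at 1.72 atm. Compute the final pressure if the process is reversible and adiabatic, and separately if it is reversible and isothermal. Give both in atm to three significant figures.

adiabatic: 32.6 atm; isothermal: 14.1 atm

For a diatomic ideal gas γ = 7/5.
Isothermal: P₂ = P₁(V₁/V₂) = 1.72×8.18 = 14.07 atm.
Adiabatic: P₂ = P₁(V₁/V₂)^γ = 1.72×8.18^(7/5) = 32.61 atm.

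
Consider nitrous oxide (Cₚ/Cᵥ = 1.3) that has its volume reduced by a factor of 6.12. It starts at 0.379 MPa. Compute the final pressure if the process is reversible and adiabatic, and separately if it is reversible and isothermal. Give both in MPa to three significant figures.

Isothermal: P₂ = P₁(V₁/V₂) = 0.379×6.12 = 2.319 MPa.
Adiabatic: P₂ = P₁(V₁/V₂)^γ = 0.379×6.12^(1.3) = 3.994 MPa.

adiabatic: 3.99 MPa; isothermal: 2.32 MPa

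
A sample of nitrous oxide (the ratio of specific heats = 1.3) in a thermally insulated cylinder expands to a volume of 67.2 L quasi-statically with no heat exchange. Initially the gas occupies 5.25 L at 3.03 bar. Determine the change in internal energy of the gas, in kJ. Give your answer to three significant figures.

ΔU ≈ -2.83 kJ

P₂ = P₁(V₁/V₂)^γ = 3.03×(5.25/67.2)^(1.3) = 0.1102 bar.
For a reversible adiabat, W_by_gas = (P₁V₁ − P₂V₂)/(γ−1).
W_by = (303000×0.00525 − 11020×0.0672) / (0.3) = 2835 J.
Q = 0 ⇒ ΔU = −W_by = -2835 J.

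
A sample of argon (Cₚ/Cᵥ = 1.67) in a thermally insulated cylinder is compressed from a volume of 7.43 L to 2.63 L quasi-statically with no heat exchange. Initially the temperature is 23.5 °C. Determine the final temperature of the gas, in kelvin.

T₂ ≈ 595 K

Adiabatic: T₁V₁^(γ−1) = T₂V₂^(γ−1) ⇒ T₂ = T₁ (V₁/V₂)^(γ−1).
T₁ = 23.5 °C = 296.6 K.
T₂ = 296.6 × (7.43/2.63)^(0.67) = 594.9 K.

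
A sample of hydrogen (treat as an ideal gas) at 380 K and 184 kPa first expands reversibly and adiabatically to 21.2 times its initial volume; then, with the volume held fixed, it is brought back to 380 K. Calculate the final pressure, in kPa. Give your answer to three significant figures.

For a diatomic ideal gas γ = 7/5.
Adiabatic step (PV^γ = const): P₂ = 184×(1/21.2)^(7/5) = 2.558 kPa; T₂ = 380×(1/21.2)^(2/5) = 112 K.
Isochoric: P₃ = P₂(T₃/T₂) = 2.558 × (380/112) = 8.679 kPa.

P₃ ≈ 8.68 kPa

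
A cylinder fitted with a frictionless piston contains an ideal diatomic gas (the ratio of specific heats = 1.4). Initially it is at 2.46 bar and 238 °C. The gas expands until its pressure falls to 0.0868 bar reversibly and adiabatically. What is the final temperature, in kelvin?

Adiabatic: T₂/T₁ = (P₂/P₁)^((γ−1)/γ).
T₁ = 238 °C = 511.1 K.
T₂ = 511.1 × (0.0868/2.46)^(0.286) = 196.6 K.

T₂ ≈ 197 K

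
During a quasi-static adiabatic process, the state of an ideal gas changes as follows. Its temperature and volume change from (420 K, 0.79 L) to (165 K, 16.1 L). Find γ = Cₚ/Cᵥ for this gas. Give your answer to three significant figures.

γ ≈ 1.31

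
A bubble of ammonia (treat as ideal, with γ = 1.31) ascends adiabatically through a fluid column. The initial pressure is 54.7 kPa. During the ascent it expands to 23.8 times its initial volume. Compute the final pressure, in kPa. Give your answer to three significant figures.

P₂ ≈ 0.860 kPa

Adiabatic: P₁V₁^γ = P₂V₂^γ ⇒ P₂ = P₁ (V₁/V₂)^γ.
P₂ = 54.7 × (1/23.8)^(1.31) = 0.8603 kPa.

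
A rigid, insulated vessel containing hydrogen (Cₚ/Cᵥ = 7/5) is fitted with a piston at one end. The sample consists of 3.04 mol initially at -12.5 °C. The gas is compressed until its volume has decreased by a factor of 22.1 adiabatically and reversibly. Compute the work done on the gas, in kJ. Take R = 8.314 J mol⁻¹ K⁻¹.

W ≈ 40.3 kJ

Adiabatic: T₁V₁^(γ−1) = T₂V₂^(γ−1) ⇒ T₂ = T₁ (V₁/V₂)^(γ−1).
T₁ = -12.5 °C = 260.6 K.
T₂ = 260.6 × 22.1^(2/5) = 899.1 K.
Q = 0, so ΔU = W_on_gas = nCᵥΔT with Cᵥ = R/(γ−1) = 20.79 J/(mol·K).
ΔU = 3.04 × 20.79 × (899.1 − 260.6) = 40340 J.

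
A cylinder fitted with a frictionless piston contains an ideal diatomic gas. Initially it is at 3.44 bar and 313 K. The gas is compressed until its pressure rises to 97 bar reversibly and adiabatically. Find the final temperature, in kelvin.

Along an adiabat T P^((1−γ)/γ) is constant, so T₂ = T₁ (P₂/P₁)^((γ−1)/γ).
For a diatomic ideal gas γ = 7/5, so (γ−1)/γ = 2/7.
T₂ = 313 × (97/3.44)^(2/7) = 812.6 K.

T₂ ≈ 813 K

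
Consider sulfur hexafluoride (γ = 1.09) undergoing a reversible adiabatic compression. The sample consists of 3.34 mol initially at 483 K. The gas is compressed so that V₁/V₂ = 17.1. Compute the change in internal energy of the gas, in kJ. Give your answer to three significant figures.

Adiabatic: T₁V₁^(γ−1) = T₂V₂^(γ−1) ⇒ T₂ = T₁ (V₁/V₂)^(γ−1).
T₂ = 483 × 17.1^(0.09) = 623.6 K.
Q = 0, so ΔU = W_on_gas = nCᵥΔT with Cᵥ = R/(γ−1) = 92.38 J/(mol·K).
ΔU = 3.34 × 92.38 × (623.6 − 483) = 43390 J.

ΔU ≈ 43.4 kJ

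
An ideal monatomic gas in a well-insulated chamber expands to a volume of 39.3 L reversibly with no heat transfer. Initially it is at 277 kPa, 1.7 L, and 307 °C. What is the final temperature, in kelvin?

For a reversible adiabat TV^(γ−1) is constant, so T₂ = T₁ (V₁/V₂)^(γ−1).
γ = 5/3 for a monatomic ideal gas.
T₁ = 307 °C = 580.1 K.
T₂ = 580.1 × (1.7/39.3)^(2/3) = 71.49 K.

T₂ ≈ 71.5 K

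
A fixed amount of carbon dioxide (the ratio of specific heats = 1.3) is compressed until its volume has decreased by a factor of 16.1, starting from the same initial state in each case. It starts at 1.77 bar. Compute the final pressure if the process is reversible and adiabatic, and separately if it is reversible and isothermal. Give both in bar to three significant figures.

Isothermal: P₂ = P₁(V₁/V₂) = 1.77×16.1 = 28.5 bar.
Adiabatic: P₂ = P₁(V₁/V₂)^γ = 1.77×16.1^(1.3) = 65.59 bar.

adiabatic: 65.6 bar; isothermal: 28.5 bar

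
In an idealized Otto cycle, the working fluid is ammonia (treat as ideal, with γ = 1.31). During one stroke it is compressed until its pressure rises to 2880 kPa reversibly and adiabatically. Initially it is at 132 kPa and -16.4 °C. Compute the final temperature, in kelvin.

Along an adiabat T P^((1−γ)/γ) is constant, so T₂ = T₁ (P₂/P₁)^((γ−1)/γ).
T₁ = -16.4 °C = 256.8 K.
T₂ = 256.8 × (2880/132)^(0.237) = 532.5 K.

T₂ ≈ 533 K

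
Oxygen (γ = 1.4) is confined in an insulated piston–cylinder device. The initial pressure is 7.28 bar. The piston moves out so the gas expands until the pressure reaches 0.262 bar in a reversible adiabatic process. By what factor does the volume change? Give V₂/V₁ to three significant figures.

From PV^γ = const, V₂/V₁ = (P₁/P₂)^(1/γ).
V₂/V₁ = (7.28/0.262)^(0.714) = 10.75.

V₂/V₁ ≈ 10.7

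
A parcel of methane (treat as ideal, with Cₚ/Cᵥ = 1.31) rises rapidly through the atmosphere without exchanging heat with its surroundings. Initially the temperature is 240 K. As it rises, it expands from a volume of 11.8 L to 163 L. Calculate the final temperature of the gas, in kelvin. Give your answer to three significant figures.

Adiabatic: T₁V₁^(γ−1) = T₂V₂^(γ−1) ⇒ T₂ = T₁ (V₁/V₂)^(γ−1).
T₂ = 240 × (11.8/163)^(0.31) = 106.3 K.

T₂ ≈ 106 K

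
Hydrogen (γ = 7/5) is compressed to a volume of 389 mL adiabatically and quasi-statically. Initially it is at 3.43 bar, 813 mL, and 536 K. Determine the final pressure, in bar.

P₂ ≈ 9.63 bar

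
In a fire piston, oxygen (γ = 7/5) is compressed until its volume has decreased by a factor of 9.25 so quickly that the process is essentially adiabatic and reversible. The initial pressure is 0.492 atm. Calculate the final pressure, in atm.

Since PV^γ is constant along a reversible adiabat, P₂ = P₁ (V₁/V₂)^γ.
P₂ = 0.492 × 9.25^(7/5) = 11.08 atm.

P₂ ≈ 11.1 atm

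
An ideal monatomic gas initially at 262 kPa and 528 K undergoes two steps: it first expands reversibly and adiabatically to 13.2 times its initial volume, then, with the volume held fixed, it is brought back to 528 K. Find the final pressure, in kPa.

For a monatomic ideal gas γ = 5/3.
Adiabatic step (PV^γ = const): P₂ = 262×(1/13.2)^(5/3) = 3.554 kPa; T₂ = 528×(1/13.2)^(2/3) = 94.53 K.
Isochoric: P₃ = P₂(T₃/T₂) = 3.554 × (528/94.53) = 19.85 kPa.

P₃ ≈ 19.8 kPa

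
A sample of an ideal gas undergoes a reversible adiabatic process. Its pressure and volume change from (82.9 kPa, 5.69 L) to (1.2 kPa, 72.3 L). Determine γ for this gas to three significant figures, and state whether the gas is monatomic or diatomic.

PV^γ = const ⇒ γ = ln(P₂/P₁) / ln(V₁/V₂).
γ = ln(1.2/82.9) / ln(5.69/72.3) = 1.666.
γ ≈ 1.67 is close to 5/3, so the gas is monatomic.

γ ≈ 1.67; monatomic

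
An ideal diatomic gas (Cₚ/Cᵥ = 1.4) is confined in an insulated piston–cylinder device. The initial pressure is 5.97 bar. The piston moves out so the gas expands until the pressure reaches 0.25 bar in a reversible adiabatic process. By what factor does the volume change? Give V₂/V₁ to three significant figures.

From PV^γ = const, V₂/V₁ = (P₁/P₂)^(1/γ).
V₂/V₁ = (5.97/0.25)^(0.714) = 9.645.

V₂/V₁ ≈ 9.65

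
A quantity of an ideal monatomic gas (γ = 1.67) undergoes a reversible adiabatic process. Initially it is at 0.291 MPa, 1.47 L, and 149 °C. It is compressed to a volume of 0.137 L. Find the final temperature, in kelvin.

Adiabatic: T₁V₁^(γ−1) = T₂V₂^(γ−1) ⇒ T₂ = T₁ (V₁/V₂)^(γ−1).
T₁ = 149 °C = 422.1 K.
T₂ = 422.1 × (1.47/0.137)^(0.67) = 2070 K.

T₂ ≈ 2070 K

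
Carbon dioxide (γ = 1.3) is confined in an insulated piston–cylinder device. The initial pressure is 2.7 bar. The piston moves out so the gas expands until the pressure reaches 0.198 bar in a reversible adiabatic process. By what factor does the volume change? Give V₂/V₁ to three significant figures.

From PV^γ = const, V₂/V₁ = (P₁/P₂)^(1/γ).
V₂/V₁ = (2.7/0.198)^(0.769) = 7.462.

V₂/V₁ ≈ 7.46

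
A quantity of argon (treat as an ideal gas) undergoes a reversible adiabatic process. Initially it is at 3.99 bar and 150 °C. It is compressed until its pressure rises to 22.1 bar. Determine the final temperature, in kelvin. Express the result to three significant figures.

T₂ ≈ 839 K

Adiabatic: T₂/T₁ = (P₂/P₁)^((γ−1)/γ).
For a monatomic ideal gas γ = 5/3, so (γ−1)/γ = 2/5.
T₁ = 150 °C = 423.1 K.
T₂ = 423.1 × (22.1/3.99)^(2/5) = 839.2 K.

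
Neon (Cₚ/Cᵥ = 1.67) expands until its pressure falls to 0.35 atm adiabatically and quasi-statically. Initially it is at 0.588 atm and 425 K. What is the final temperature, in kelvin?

T₂ ≈ 345 K

Along an adiabat T P^((1−γ)/γ) is constant, so T₂ = T₁ (P₂/P₁)^((γ−1)/γ).
T₂ = 425 × (0.35/0.588)^(0.401) = 345.1 K.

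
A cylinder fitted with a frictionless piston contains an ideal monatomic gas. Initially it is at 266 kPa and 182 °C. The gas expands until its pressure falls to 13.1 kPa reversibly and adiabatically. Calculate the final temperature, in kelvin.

T₂ ≈ 136 K

Along an adiabat T P^((1−γ)/γ) is constant, so T₂ = T₁ (P₂/P₁)^((γ−1)/γ).
For a monatomic ideal gas γ = 5/3, so (γ−1)/γ = 2/5.
T₁ = 182 °C = 455.1 K.
T₂ = 455.1 × (13.1/266)^(2/5) = 136.5 K.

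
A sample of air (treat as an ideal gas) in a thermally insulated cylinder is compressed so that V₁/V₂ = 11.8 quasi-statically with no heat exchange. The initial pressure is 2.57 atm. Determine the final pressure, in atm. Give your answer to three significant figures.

P₂ ≈ 81.4 atm

Since PV^γ is constant along a reversible adiabat, P₂ = P₁ (V₁/V₂)^γ.
For a diatomic ideal gas γ = 7/5.
P₂ = 2.57 × 11.8^(7/5) = 81.39 atm.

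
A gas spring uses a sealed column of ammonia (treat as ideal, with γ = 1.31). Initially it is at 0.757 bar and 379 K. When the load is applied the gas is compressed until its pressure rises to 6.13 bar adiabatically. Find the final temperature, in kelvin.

T₂ ≈ 622 K

Adiabatic: T₂/T₁ = (P₂/P₁)^((γ−1)/γ).
T₂ = 379 × (6.13/0.757)^(0.237) = 621.7 K.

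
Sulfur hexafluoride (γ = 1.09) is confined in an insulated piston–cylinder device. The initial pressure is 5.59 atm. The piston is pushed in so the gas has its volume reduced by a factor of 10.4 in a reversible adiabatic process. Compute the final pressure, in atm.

P₂ ≈ 71.8 atm

Adiabatic: P₁V₁^γ = P₂V₂^γ ⇒ P₂ = P₁ (V₁/V₂)^γ.
P₂ = 5.59 × 10.4^(1.09) = 71.78 atm.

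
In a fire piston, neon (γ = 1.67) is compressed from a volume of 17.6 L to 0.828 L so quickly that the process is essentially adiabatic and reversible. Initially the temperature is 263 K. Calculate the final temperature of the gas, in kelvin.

T₂ ≈ 2040 K

Adiabatic: T₁V₁^(γ−1) = T₂V₂^(γ−1) ⇒ T₂ = T₁ (V₁/V₂)^(γ−1).
T₂ = 263 × (17.6/0.828)^(0.67) = 2039 K.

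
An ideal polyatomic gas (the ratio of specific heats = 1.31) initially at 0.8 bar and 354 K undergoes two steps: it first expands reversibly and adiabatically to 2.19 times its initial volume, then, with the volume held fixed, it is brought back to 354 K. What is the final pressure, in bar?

P₃ ≈ 0.365 bar

Adiabatic step (PV^γ = const): P₂ = 0.8×(1/2.19)^(1.31) = 0.2865 bar; T₂ = 354×(1/2.19)^(0.31) = 277.6 K.
Isochoric: P₃ = P₂(T₃/T₂) = 0.2865 × (354/277.6) = 0.3653 bar.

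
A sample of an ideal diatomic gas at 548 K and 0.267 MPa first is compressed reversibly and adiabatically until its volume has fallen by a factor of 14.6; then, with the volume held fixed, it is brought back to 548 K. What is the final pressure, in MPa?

For a diatomic ideal gas γ = 7/5.
Adiabatic step (PV^γ = const): P₂ = 0.267×14.6^(7/5) = 11.39 MPa; T₂ = 548×14.6^(2/5) = 1601 K.
Isochoric: P₃ = P₂(T₃/T₂) = 11.39 × (548/1601) = 3.898 MPa.

P₃ ≈ 3.90 MPa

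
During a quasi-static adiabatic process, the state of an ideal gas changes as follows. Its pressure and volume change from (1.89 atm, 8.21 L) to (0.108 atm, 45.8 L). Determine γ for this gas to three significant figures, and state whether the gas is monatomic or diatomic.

γ ≈ 1.67; monatomic

PV^γ = const ⇒ γ = ln(P₂/P₁) / ln(V₁/V₂).
γ = ln(0.108/1.89) / ln(8.21/45.8) = 1.665.
γ ≈ 1.67 is close to 5/3, so the gas is monatomic.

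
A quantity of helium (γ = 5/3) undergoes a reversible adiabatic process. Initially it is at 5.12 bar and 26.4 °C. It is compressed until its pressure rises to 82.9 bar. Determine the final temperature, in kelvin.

T₂ ≈ 912 K

Along an adiabat T P^((1−γ)/γ) is constant, so T₂ = T₁ (P₂/P₁)^((γ−1)/γ).
T₁ = 26.4 °C = 299.5 K.
T₂ = 299.5 × (82.9/5.12)^(2/5) = 912.4 K.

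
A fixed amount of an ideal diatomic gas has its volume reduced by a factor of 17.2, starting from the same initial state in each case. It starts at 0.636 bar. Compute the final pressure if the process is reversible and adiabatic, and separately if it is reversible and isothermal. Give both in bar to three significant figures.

For a diatomic ideal gas γ = 7/5.
Isothermal: P₂ = P₁(V₁/V₂) = 0.636×17.2 = 10.94 bar.
Adiabatic: P₂ = P₁(V₁/V₂)^γ = 0.636×17.2^(7/5) = 34.13 bar.

adiabatic: 34.1 bar; isothermal: 10.9 bar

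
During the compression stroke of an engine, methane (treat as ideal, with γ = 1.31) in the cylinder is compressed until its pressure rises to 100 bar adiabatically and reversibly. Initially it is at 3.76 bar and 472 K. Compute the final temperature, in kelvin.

T₂ ≈ 1030 K

Adiabatic: T₂/T₁ = (P₂/P₁)^((γ−1)/γ).
T₂ = 472 × (100/3.76)^(0.237) = 1026 K.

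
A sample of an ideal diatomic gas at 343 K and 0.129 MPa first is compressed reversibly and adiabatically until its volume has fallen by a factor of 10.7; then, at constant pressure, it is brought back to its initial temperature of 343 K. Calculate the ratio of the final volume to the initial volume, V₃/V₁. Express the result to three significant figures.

V₃/V₁ ≈ 0.0362

For a diatomic ideal gas γ = 7/5.
Adiabatic step: V₂/V₁ = 0.09346; T₂ = T₁·10.7^(2/5) = 885.2 K.
Isobaric step: V₃/V₂ = T₃/T₂ = 343/885.2.
V₃/V₁ = (V₂/V₁)(V₃/V₂) = 0.09346 × (343/885.2) = 0.03621.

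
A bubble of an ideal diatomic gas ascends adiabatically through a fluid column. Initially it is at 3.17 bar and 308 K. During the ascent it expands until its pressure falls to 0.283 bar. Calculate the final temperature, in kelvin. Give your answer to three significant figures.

Adiabatic: T₂/T₁ = (P₂/P₁)^((γ−1)/γ).
For a diatomic ideal gas γ = 7/5, so (γ−1)/γ = 2/7.
T₂ = 308 × (0.283/3.17)^(2/7) = 154.4 K.

T₂ ≈ 154 K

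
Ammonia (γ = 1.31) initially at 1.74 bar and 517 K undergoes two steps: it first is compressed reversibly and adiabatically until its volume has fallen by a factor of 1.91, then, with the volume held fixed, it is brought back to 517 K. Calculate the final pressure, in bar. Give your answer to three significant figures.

P₃ ≈ 3.32 bar

Adiabatic step (PV^γ = const): P₂ = 1.74×1.91^(1.31) = 4.062 bar; T₂ = 517×1.91^(0.31) = 631.8 K.
Isochoric: P₃ = P₂(T₃/T₂) = 4.062 × (517/631.8) = 3.323 bar.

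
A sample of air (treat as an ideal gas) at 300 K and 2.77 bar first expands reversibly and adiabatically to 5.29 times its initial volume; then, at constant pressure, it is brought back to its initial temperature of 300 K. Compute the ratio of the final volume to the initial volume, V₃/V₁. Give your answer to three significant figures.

V₃/V₁ ≈ 10.3

For a diatomic ideal gas γ = 7/5.
Adiabatic step: V₂/V₁ = 5.29; T₂ = T₁·(1/5.29)^(2/5) = 154.1 K.
Isobaric step: V₃/V₂ = T₃/T₂ = 300/154.1.
V₃/V₁ = (V₂/V₁)(V₃/V₂) = 5.29 × (300/154.1) = 10.3.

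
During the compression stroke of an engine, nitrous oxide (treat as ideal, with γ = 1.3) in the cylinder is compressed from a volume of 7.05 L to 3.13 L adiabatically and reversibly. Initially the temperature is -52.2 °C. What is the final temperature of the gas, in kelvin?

Adiabatic: T₁V₁^(γ−1) = T₂V₂^(γ−1) ⇒ T₂ = T₁ (V₁/V₂)^(γ−1).
T₁ = -52.2 °C = 220.9 K.
T₂ = 220.9 × (7.05/3.13)^(0.3) = 281.9 K.

T₂ ≈ 282 K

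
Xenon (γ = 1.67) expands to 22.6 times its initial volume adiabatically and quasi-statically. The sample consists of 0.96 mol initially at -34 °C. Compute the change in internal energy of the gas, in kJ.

ΔU ≈ -2.50 kJ

For a reversible adiabat TV^(γ−1) is constant, so T₂ = T₁ (V₁/V₂)^(γ−1).
T₁ = -34 °C = 239.1 K.
T₂ = 239.1 × (1/22.6)^(0.67) = 29.61 K.
Q = 0, so ΔU = W_on_gas = nCᵥΔT with Cᵥ = R/(γ−1) = 12.41 J/(mol·K).
ΔU = 0.96 × 12.41 × (29.61 − 239.1) = -2496 J.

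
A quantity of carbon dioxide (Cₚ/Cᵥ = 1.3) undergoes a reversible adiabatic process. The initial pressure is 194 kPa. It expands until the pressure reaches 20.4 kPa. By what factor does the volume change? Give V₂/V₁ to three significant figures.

V₂/V₁ ≈ 5.66

From PV^γ = const, V₂/V₁ = (P₁/P₂)^(1/γ).
V₂/V₁ = (194/20.4)^(0.769) = 5.655.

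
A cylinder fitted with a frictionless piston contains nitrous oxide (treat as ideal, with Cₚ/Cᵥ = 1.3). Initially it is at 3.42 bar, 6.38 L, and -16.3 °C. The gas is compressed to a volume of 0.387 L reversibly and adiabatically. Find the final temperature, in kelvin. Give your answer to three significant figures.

T₂ ≈ 595 K

For a reversible adiabat TV^(γ−1) is constant, so T₂ = T₁ (V₁/V₂)^(γ−1).
T₁ = -16.3 °C = 256.8 K.
T₂ = 256.8 × (6.38/0.387)^(0.3) = 595.4 K.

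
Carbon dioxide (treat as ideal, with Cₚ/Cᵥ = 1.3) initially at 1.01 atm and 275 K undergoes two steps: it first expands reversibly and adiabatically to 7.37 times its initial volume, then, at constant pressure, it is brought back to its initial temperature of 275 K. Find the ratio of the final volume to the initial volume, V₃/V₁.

Adiabatic step: V₂/V₁ = 7.37; T₂ = T₁·(1/7.37)^(0.3) = 151 K.
Isobaric step: V₃/V₂ = T₃/T₂ = 275/151.
V₃/V₁ = (V₂/V₁)(V₃/V₂) = 7.37 × (275/151) = 13.42.

V₃/V₁ ≈ 13.4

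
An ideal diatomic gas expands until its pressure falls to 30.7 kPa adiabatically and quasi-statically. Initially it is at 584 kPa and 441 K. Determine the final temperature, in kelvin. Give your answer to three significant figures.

T₂ ≈ 190 K

Along an adiabat T P^((1−γ)/γ) is constant, so T₂ = T₁ (P₂/P₁)^((γ−1)/γ).
For a diatomic ideal gas γ = 7/5, so (γ−1)/γ = 2/7.
T₂ = 441 × (30.7/584)^(2/7) = 190.1 K.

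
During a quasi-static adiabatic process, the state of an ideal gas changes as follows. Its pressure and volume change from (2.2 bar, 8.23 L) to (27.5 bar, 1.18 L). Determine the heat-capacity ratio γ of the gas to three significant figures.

PV^γ = const ⇒ γ = ln(P₂/P₁) / ln(V₁/V₂).
γ = ln(27.5/2.2) / ln(8.23/1.18) = 1.3.

γ ≈ 1.30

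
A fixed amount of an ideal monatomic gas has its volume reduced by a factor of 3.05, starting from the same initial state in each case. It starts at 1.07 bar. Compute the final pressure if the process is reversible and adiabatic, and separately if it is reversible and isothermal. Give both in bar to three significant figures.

For a monatomic ideal gas γ = 5/3.
Isothermal: P₂ = P₁(V₁/V₂) = 1.07×3.05 = 3.264 bar.
Adiabatic: P₂ = P₁(V₁/V₂)^γ = 1.07×3.05^(5/3) = 6.864 bar.

adiabatic: 6.86 bar; isothermal: 3.26 bar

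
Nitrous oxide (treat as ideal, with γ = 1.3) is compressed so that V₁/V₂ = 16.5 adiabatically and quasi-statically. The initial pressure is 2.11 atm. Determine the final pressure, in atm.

P₂ ≈ 80.7 atm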